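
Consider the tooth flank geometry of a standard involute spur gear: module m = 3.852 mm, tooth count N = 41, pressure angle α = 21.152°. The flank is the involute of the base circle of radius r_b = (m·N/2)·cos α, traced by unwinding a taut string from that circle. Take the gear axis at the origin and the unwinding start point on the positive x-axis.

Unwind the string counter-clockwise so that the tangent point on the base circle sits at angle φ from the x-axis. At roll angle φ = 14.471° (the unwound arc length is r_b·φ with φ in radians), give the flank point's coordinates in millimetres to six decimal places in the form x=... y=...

x=75.957379 y=0.392990

pitch radius r_p = m·N/2 = 3.852·41/2 = 78.966000
base radius r_b = r_p·cos α = 78.966000·cos 21.152° = 73.645779
roll angle φ = 14.471° = 0.25256660 rad
x = r_b·(cos φ + φ·sin φ) = 73.645779·(0.96827425 + 0.25256660·0.24988995) = 75.957379
y = r_b·(sin φ − φ·cos φ) = 73.645779·(0.24988995 − 0.25256660·0.96827425) = 0.392990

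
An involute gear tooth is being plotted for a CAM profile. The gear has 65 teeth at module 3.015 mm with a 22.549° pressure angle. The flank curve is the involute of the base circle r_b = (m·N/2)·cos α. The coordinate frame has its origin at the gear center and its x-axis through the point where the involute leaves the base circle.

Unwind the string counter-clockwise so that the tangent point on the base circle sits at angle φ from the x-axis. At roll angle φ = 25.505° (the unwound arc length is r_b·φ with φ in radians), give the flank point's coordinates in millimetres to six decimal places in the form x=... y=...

x=99.023414 y=2.608486

pitch radius r_p = m·N/2 = 3.015·65/2 = 97.987500
base radius r_b = r_p·cos α = 97.987500·cos 22.549° = 90.496544
roll angle φ = 25.505° = 0.44514623 rad
x = r_b·(cos φ + φ·sin φ) = 90.496544·(0.90254771 + 0.44514623·0.43058986) = 99.023414
y = r_b·(sin φ − φ·cos φ) = 90.496544·(0.43058986 − 0.44514623·0.90254771) = 2.608486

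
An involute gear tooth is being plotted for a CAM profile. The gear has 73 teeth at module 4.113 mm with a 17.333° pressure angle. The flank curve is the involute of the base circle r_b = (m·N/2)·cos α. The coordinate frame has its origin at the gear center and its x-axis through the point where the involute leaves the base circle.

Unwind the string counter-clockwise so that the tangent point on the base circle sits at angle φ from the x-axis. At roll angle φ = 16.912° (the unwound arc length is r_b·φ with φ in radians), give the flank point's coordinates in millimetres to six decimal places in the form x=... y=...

x=149.414780 y=1.217798

pitch radius r_p = m·N/2 = 4.113·73/2 = 150.124500
base radius r_b = r_p·cos α = 150.124500·cos 17.333° = 143.307251
roll angle φ = 16.912° = 0.29517008 rad
x = r_b·(cos φ + φ·sin φ) = 143.307251·(0.95675268 + 0.29517008·0.29090258) = 149.414780
y = r_b·(sin φ − φ·cos φ) = 143.307251·(0.29090258 − 0.29517008·0.95675268) = 1.217798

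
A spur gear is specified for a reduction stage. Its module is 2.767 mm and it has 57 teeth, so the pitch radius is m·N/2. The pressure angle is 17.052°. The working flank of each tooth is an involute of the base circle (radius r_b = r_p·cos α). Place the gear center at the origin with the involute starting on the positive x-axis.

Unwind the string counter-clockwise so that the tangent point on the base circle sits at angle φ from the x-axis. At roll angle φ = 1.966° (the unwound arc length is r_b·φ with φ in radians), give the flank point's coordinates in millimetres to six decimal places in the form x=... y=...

pitch radius r_p = m·N/2 = 2.767·57/2 = 78.859500
base radius r_b = r_p·cos α = 78.859500·cos 17.052° = 75.392759
roll angle φ = 1.966° = 0.03431317 rad
x = r_b·(cos φ + φ·sin φ) = 75.392759·(0.99941136 + 0.03431317·0.03430644) = 75.437129
y = r_b·(sin φ − φ·cos φ) = 75.392759·(0.03430644 − 0.03431317·0.99941136) = 0.001015

x=75.437129 y=0.001015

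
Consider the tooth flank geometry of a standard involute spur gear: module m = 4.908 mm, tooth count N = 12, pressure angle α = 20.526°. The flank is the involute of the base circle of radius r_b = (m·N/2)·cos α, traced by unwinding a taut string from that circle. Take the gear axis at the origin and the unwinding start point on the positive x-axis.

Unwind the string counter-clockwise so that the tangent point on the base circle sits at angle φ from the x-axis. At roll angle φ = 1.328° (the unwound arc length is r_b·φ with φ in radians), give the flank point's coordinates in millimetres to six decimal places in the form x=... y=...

x=27.585847 y=0.000114

pitch radius r_p = m·N/2 = 4.908·12/2 = 29.448000
base radius r_b = r_p·cos α = 29.448000·cos 20.526° = 27.578440
roll angle φ = 1.328° = 0.02317797 rad
x = r_b·(cos φ + φ·sin φ) = 27.578440·(0.99973140 + 0.02317797·0.02317590) = 27.585847
y = r_b·(sin φ − φ·cos φ) = 27.578440·(0.02317590 − 0.02317797·0.99973140) = 0.000114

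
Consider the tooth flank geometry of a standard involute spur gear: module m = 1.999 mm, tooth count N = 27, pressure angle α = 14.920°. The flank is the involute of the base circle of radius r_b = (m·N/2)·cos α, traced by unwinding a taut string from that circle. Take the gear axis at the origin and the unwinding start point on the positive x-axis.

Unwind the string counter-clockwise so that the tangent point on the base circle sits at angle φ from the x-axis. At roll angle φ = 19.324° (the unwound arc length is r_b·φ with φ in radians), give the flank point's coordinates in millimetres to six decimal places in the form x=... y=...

pitch radius r_p = m·N/2 = 1.999·27/2 = 26.986500
base radius r_b = r_p·cos α = 26.986500·cos 14.920° = 26.076684
roll angle φ = 19.324° = 0.33726742 rad
x = r_b·(cos φ + φ·sin φ) = 26.076684·(0.94366242 + 0.33726742·0.33090970) = 27.517877
y = r_b·(sin φ − φ·cos φ) = 26.076684·(0.33090970 − 0.33726742·0.94366242) = 0.329690

x=27.517877 y=0.329690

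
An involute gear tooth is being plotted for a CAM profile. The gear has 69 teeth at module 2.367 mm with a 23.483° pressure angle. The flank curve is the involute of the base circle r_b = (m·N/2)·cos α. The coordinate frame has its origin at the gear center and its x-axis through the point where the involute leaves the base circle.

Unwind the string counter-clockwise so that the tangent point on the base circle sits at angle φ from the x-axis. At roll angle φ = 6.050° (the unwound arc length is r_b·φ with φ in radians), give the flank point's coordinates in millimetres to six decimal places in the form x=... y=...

x=75.314544 y=0.029361

pitch radius r_p = m·N/2 = 2.367·69/2 = 81.661500
base radius r_b = r_p·cos α = 81.661500·cos 23.483° = 74.898159
roll angle φ = 6.050° = 0.10559242 rad
x = r_b·(cos φ + φ·sin φ) = 74.898159·(0.99443030 + 0.10559242·0.10539631) = 75.314544
y = r_b·(sin φ − φ·cos φ) = 74.898159·(0.10539631 − 0.10559242·0.99443030) = 0.029361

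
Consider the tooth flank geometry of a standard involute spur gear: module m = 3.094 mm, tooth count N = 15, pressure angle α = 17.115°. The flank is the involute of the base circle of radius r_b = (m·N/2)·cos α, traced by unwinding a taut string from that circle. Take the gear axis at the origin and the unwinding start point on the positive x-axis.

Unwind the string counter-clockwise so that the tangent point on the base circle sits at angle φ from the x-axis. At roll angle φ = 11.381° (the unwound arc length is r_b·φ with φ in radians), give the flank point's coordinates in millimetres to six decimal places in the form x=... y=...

pitch radius r_p = m·N/2 = 3.094·15/2 = 23.205000
base radius r_b = r_p·cos α = 23.205000·cos 17.115° = 22.177390
roll angle φ = 11.381° = 0.19863592 rad
x = r_b·(cos φ + φ·sin φ) = 22.177390·(0.98033667 + 0.19863592·0.19733226) = 22.610602
y = r_b·(sin φ − φ·cos φ) = 22.177390·(0.19733226 − 0.19863592·0.98033667) = 0.057710

x=22.610602 y=0.057710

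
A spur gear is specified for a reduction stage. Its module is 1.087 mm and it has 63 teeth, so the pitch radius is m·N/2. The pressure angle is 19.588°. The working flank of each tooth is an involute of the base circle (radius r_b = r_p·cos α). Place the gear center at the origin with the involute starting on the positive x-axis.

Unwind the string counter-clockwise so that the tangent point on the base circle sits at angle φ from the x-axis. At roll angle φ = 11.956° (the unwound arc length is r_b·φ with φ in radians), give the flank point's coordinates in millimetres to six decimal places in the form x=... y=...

x=32.953634 y=0.097281

pitch radius r_p = m·N/2 = 1.087·63/2 = 34.240500
base radius r_b = r_p·cos α = 34.240500·cos 19.588° = 32.258923
roll angle φ = 11.956° = 0.20867157 rad
x = r_b·(cos φ + φ·sin φ) = 32.258923·(0.97830698 + 0.20867157·0.20716047) = 32.953634
y = r_b·(sin φ − φ·cos φ) = 32.258923·(0.20716047 − 0.20867157·0.97830698) = 0.097281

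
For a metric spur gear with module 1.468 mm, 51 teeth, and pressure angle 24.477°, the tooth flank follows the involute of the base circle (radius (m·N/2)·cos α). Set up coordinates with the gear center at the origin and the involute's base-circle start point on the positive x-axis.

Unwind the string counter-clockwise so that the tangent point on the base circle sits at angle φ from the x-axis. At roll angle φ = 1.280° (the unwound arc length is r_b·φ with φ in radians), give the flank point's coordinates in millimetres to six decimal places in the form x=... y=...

x=34.078220 y=0.000127

pitch radius r_p = m·N/2 = 1.468·51/2 = 37.434000
base radius r_b = r_p·cos α = 37.434000·cos 24.477° = 34.069719
roll angle φ = 1.280° = 0.02234021 rad
x = r_b·(cos φ + φ·sin φ) = 34.069719·(0.99975047 + 0.02234021·0.02233836) = 34.078220
y = r_b·(sin φ − φ·cos φ) = 34.069719·(0.02233836 − 0.02234021·0.99975047) = 0.000127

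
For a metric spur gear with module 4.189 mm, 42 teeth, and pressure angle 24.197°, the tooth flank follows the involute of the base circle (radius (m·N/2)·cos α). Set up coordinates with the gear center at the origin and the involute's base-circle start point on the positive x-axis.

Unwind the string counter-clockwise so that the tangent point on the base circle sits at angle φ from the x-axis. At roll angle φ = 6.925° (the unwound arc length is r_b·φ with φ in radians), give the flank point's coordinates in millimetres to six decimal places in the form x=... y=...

pitch radius r_p = m·N/2 = 4.189·42/2 = 87.969000
base radius r_b = r_p·cos α = 87.969000·cos 24.197° = 80.240183
roll angle φ = 6.925° = 0.12086405 rad
x = r_b·(cos φ + φ·sin φ) = 80.240183·(0.99270483 + 0.12086405·0.12057000) = 80.824123
y = r_b·(sin φ − φ·cos φ) = 80.240183·(0.12057000 − 0.12086405·0.99270483) = 0.047155

x=80.824123 y=0.047155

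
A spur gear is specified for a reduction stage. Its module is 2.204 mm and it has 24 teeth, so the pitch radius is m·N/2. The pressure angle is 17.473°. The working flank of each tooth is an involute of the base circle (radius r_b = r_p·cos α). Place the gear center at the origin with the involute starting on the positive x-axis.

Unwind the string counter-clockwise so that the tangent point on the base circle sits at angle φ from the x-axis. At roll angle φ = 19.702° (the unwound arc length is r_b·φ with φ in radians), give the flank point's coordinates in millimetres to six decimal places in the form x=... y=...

x=26.675346 y=0.337889

pitch radius r_p = m·N/2 = 2.204·24/2 = 26.448000
base radius r_b = r_p·cos α = 26.448000·cos 17.473° = 25.227651
roll angle φ = 19.702° = 0.34386477 rad
x = r_b·(cos φ + φ·sin φ) = 25.227651·(0.94145878 + 0.34386477·0.33712812) = 26.675346
y = r_b·(sin φ − φ·cos φ) = 25.227651·(0.33712812 − 0.34386477·0.94145878) = 0.337889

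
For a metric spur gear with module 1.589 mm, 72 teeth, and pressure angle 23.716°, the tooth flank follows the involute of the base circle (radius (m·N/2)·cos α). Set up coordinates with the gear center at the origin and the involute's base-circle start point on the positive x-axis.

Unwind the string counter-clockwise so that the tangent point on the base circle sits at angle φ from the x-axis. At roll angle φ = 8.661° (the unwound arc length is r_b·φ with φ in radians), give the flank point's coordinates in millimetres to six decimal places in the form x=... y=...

pitch radius r_p = m·N/2 = 1.589·72/2 = 57.204000
base radius r_b = r_p·cos α = 57.204000·cos 23.716° = 52.373140
roll angle φ = 8.661° = 0.15116297 rad
x = r_b·(cos φ + φ·sin φ) = 52.373140·(0.98859662 + 0.15116297·0.15058794) = 52.968096
y = r_b·(sin φ − φ·cos φ) = 52.373140·(0.15058794 − 0.15116297·0.98859662) = 0.060163

x=52.968096 y=0.060163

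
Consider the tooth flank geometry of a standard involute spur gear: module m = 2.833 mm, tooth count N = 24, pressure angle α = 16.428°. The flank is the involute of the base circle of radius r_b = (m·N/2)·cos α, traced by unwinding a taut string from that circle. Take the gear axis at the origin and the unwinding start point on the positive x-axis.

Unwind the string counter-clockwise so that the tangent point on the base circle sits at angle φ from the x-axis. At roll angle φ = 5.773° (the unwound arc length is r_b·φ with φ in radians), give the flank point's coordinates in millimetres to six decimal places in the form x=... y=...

x=32.773245 y=0.011107

pitch radius r_p = m·N/2 = 2.833·24/2 = 33.996000
base radius r_b = r_p·cos α = 33.996000·cos 16.428° = 32.608143
roll angle φ = 5.773° = 0.10075786 rad
x = r_b·(cos φ + φ·sin φ) = 32.608143·(0.99492822 + 0.10075786·0.10058746) = 32.773245
y = r_b·(sin φ − φ·cos φ) = 32.608143·(0.10058746 − 0.10075786·0.99492822) = 0.011107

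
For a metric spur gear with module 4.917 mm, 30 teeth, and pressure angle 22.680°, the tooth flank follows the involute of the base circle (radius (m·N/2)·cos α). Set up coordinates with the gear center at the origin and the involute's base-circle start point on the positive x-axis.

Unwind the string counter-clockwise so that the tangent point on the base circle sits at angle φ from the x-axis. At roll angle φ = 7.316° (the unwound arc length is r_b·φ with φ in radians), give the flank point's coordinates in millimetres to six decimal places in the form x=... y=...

x=68.604237 y=0.047148

pitch radius r_p = m·N/2 = 4.917·30/2 = 73.755000
base radius r_b = r_p·cos α = 73.755000·cos 22.680° = 68.051728
roll angle φ = 7.316° = 0.12768829 rad
x = r_b·(cos φ + φ·sin φ) = 68.051728·(0.99185892 + 0.12768829·0.12734159) = 68.604237
y = r_b·(sin φ − φ·cos φ) = 68.051728·(0.12734159 − 0.12768829·0.99185892) = 0.047148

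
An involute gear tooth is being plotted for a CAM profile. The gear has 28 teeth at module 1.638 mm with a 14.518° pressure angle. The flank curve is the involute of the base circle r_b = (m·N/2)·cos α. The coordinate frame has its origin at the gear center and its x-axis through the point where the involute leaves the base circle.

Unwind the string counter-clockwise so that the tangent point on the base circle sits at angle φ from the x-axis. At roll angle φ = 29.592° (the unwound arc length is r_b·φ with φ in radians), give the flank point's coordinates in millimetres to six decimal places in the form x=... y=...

x=24.966095 y=0.992551

pitch radius r_p = m·N/2 = 1.638·28/2 = 22.932000
base radius r_b = r_p·cos α = 22.932000·cos 14.518° = 22.199757
roll angle φ = 29.592° = 0.51647783 rad
x = r_b·(cos φ + φ·sin φ) = 22.199757·(0.86956389 + 0.51647783·0.49382046) = 24.966095
y = r_b·(sin φ − φ·cos φ) = 22.199757·(0.49382046 − 0.51647783·0.86956389) = 0.992551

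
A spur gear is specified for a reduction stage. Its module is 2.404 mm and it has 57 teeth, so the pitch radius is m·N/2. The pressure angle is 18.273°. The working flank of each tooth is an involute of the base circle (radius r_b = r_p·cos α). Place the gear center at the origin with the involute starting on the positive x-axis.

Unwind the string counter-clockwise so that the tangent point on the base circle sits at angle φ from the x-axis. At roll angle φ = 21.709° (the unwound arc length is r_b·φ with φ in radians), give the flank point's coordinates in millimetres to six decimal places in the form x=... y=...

x=69.562745 y=1.162761

pitch radius r_p = m·N/2 = 2.404·57/2 = 68.514000
base radius r_b = r_p·cos α = 68.514000·cos 18.273° = 65.059068
roll angle φ = 21.709° = 0.37889353 rad
x = r_b·(cos φ + φ·sin φ) = 65.059068·(0.92907448 + 0.37889353·0.36989270) = 69.562745
y = r_b·(sin φ − φ·cos φ) = 65.059068·(0.36989270 − 0.37889353·0.92907448) = 1.162761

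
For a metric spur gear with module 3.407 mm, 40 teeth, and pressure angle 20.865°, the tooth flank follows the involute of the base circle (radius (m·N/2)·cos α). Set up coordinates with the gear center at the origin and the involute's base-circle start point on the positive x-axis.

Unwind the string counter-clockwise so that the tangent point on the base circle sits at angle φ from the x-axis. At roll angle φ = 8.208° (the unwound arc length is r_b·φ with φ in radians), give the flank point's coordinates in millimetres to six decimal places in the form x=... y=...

pitch radius r_p = m·N/2 = 3.407·40/2 = 68.140000
base radius r_b = r_p·cos α = 68.140000·cos 20.865° = 63.671530
roll angle φ = 8.208° = 0.14325663 rad
x = r_b·(cos φ + φ·sin φ) = 63.671530·(0.98975631 + 0.14325663·0.14276713) = 64.321530
y = r_b·(sin φ − φ·cos φ) = 63.671530·(0.14276713 − 0.14325663·0.98975631) = 0.062270

x=64.321530 y=0.062270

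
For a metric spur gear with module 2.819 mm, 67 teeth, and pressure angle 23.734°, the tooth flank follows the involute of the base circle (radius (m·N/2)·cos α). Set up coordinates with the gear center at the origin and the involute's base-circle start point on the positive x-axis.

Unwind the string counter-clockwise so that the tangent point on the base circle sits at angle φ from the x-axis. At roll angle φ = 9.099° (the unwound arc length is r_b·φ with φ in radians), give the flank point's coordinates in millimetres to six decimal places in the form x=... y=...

pitch radius r_p = m·N/2 = 2.819·67/2 = 94.436500
base radius r_b = r_p·cos α = 94.436500·cos 23.734° = 86.449430
roll angle φ = 9.099° = 0.15880751 rad
x = r_b·(cos φ + φ·sin φ) = 86.449430·(0.98741657 + 0.15880751·0.15814083) = 87.532686
y = r_b·(sin φ − φ·cos φ) = 86.449430·(0.15814083 − 0.15880751·0.98741657) = 0.115122

x=87.532686 y=0.115122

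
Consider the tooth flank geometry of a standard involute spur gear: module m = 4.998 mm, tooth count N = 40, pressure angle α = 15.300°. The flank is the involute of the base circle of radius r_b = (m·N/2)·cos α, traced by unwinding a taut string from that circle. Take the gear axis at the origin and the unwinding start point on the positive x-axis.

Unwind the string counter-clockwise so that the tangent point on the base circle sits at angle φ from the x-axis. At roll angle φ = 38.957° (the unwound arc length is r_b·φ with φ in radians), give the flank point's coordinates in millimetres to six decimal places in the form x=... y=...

pitch radius r_p = m·N/2 = 4.998·40/2 = 99.960000
base radius r_b = r_p·cos α = 99.960000·cos 15.300° = 96.417160
roll angle φ = 38.957° = 0.67992792 rad
x = r_b·(cos φ + φ·sin φ) = 96.417160·(0.77761804 + 0.67992792·0.62873697) = 116.193656
y = r_b·(sin φ − φ·cos φ) = 96.417160·(0.62873697 − 0.67992792·0.77761804) = 9.642946

x=116.193656 y=9.642946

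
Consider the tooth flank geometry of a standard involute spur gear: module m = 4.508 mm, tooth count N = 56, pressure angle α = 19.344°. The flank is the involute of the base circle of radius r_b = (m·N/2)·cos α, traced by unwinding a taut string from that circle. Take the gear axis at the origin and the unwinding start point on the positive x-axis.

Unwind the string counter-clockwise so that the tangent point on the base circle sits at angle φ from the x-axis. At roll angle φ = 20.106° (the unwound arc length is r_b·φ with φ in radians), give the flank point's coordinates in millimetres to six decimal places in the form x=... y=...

x=126.207045 y=1.694478

pitch radius r_p = m·N/2 = 4.508·56/2 = 126.224000
base radius r_b = r_p·cos α = 126.224000·cos 19.344° = 119.098258
roll angle φ = 20.106° = 0.35091590 rad
x = r_b·(cos φ + φ·sin φ) = 119.098258·(0.93905826 + 0.35091590·0.34375803) = 126.207045
y = r_b·(sin φ − φ·cos φ) = 119.098258·(0.34375803 − 0.35091590·0.93905826) = 1.694478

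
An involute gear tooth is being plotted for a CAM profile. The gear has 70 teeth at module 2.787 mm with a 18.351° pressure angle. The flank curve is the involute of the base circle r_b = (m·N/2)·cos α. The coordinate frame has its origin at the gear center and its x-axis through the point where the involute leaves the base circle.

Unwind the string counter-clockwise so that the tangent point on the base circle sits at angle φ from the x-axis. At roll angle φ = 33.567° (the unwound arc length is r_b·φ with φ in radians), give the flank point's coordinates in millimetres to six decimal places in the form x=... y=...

pitch radius r_p = m·N/2 = 2.787·70/2 = 97.545000
base radius r_b = r_p·cos α = 97.545000·cos 18.351° = 92.584409
roll angle φ = 33.567° = 0.58585467 rad
x = r_b·(cos φ + φ·sin φ) = 92.584409·(0.83323983 + 0.58585467·0.55291173) = 107.135507
y = r_b·(sin φ − φ·cos φ) = 92.584409·(0.55291173 − 0.58585467·0.83323983) = 5.995237

x=107.135507 y=5.995237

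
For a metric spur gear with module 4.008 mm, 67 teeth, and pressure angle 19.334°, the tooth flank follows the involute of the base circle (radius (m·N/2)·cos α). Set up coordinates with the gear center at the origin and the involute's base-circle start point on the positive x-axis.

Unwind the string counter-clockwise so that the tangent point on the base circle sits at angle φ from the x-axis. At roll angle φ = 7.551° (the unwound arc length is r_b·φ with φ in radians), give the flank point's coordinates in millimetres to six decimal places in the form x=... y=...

x=127.791399 y=0.096501

pitch radius r_p = m·N/2 = 4.008·67/2 = 134.268000
base radius r_b = r_p·cos α = 134.268000·cos 19.334° = 126.695910
roll angle φ = 7.551° = 0.13178981 rad
x = r_b·(cos φ + φ·sin φ) = 126.695910·(0.99132828 + 0.13178981·0.13140864) = 127.791399
y = r_b·(sin φ − φ·cos φ) = 126.695910·(0.13140864 − 0.13178981·0.99132828) = 0.096501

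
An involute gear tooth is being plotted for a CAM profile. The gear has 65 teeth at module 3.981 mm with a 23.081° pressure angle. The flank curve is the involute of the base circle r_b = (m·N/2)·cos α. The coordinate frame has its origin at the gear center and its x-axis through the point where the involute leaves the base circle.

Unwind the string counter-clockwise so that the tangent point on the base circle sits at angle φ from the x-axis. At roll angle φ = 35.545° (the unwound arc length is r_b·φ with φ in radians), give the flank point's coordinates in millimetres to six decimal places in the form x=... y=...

x=139.773069 y=9.113377

pitch radius r_p = m·N/2 = 3.981·65/2 = 129.382500
base radius r_b = r_p·cos α = 129.382500·cos 23.081° = 119.025632
roll angle φ = 35.545° = 0.62037728 rad
x = r_b·(cos φ + φ·sin φ) = 119.025632·(0.81365918 + 0.62037728·0.58134218) = 139.773069
y = r_b·(sin φ − φ·cos φ) = 119.025632·(0.58134218 − 0.62037728·0.81365918) = 9.113377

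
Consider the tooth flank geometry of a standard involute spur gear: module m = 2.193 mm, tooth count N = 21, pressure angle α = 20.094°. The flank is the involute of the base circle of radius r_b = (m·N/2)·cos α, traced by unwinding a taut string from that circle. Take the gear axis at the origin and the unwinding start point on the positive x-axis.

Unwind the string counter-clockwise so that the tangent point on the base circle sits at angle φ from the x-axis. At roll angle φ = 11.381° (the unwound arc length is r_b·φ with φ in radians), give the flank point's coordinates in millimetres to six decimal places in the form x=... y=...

x=22.047302 y=0.056272

pitch radius r_p = m·N/2 = 2.193·21/2 = 23.026500
base radius r_b = r_p·cos α = 23.026500·cos 20.094° = 21.624882
roll angle φ = 11.381° = 0.19863592 rad
x = r_b·(cos φ + φ·sin φ) = 21.624882·(0.98033667 + 0.19863592·0.19733226) = 22.047302
y = r_b·(sin φ − φ·cos φ) = 21.624882·(0.19733226 − 0.19863592·0.98033667) = 0.056272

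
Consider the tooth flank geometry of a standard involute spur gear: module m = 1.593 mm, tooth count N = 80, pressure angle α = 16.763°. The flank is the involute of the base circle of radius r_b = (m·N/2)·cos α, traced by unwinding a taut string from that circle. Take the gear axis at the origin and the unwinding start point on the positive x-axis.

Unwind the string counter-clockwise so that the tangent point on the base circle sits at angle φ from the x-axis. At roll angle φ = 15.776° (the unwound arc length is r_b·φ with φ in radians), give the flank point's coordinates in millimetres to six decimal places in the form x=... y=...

pitch radius r_p = m·N/2 = 1.593·80/2 = 63.720000
base radius r_b = r_p·cos α = 63.720000·cos 16.763° = 61.012279
roll angle φ = 15.776° = 0.27534314 rad
x = r_b·(cos φ + φ·sin φ) = 61.012279·(0.96233196 + 0.27534314·0.27187717) = 63.281416
y = r_b·(sin φ − φ·cos φ) = 61.012279·(0.27187717 − 0.27534314·0.96233196) = 0.421330

x=63.281416 y=0.421330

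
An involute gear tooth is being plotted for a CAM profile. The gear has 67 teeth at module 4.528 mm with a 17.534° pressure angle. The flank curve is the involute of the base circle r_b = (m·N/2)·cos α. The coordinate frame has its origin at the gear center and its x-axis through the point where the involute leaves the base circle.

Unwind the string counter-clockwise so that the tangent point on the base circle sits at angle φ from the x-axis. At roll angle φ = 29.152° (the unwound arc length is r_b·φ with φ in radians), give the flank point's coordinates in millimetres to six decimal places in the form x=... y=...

x=162.167913 y=6.187576

pitch radius r_p = m·N/2 = 4.528·67/2 = 151.688000
base radius r_b = r_p·cos α = 151.688000·cos 17.534° = 144.640324
roll angle φ = 29.152° = 0.50879838 rad
x = r_b·(cos φ + φ·sin φ) = 144.640324·(0.87333048 + 0.50879838·0.48712819) = 162.167913
y = r_b·(sin φ − φ·cos φ) = 144.640324·(0.48712819 − 0.50879838·0.87333048) = 6.187576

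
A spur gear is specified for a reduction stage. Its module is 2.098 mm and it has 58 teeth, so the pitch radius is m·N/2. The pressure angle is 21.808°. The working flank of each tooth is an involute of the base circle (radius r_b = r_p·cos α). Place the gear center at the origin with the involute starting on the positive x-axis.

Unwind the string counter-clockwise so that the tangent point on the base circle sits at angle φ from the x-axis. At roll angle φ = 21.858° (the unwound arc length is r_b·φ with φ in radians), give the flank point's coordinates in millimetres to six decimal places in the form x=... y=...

x=60.449976 y=1.030298

pitch radius r_p = m·N/2 = 2.098·58/2 = 60.842000
base radius r_b = r_p·cos α = 60.842000·cos 21.808° = 56.487779
roll angle φ = 21.858° = 0.38149407 rad
x = r_b·(cos φ + φ·sin φ) = 56.487779·(0.92810942 + 0.38149407·0.37230754) = 60.449976
y = r_b·(sin φ − φ·cos φ) = 56.487779·(0.37230754 − 0.38149407·0.92810942) = 1.030298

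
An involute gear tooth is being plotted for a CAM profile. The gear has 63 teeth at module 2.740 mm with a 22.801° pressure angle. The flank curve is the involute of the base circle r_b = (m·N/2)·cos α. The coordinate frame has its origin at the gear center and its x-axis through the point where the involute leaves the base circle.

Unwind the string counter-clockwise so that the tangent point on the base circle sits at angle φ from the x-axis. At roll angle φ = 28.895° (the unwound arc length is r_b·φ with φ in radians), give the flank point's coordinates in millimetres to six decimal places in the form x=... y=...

x=89.049122 y=3.316022

pitch radius r_p = m·N/2 = 2.740·63/2 = 86.310000
base radius r_b = r_p·cos α = 86.310000·cos 22.801° = 79.565425
roll angle φ = 28.895° = 0.50431289 rad
x = r_b·(cos φ + φ·sin φ) = 79.565425·(0.87550670 + 0.50431289·0.48320598) = 89.049122
y = r_b·(sin φ − φ·cos φ) = 79.565425·(0.48320598 − 0.50431289·0.87550670) = 3.316022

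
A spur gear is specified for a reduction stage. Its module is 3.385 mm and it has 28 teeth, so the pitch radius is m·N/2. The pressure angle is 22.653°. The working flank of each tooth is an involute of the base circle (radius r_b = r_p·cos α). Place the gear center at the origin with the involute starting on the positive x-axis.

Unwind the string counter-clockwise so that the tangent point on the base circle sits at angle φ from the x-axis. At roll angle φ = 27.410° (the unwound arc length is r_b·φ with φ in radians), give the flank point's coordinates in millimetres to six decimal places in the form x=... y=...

x=48.455874 y=1.559861

pitch radius r_p = m·N/2 = 3.385·28/2 = 47.390000
base radius r_b = r_p·cos α = 47.390000·cos 22.653° = 43.734067
roll angle φ = 27.410° = 0.47839475 rad
x = r_b·(cos φ + φ·sin φ) = 43.734067·(0.88773505 + 0.47839475·0.46035473) = 48.455874
y = r_b·(sin φ − φ·cos φ) = 43.734067·(0.46035473 − 0.47839475·0.88773505) = 1.559861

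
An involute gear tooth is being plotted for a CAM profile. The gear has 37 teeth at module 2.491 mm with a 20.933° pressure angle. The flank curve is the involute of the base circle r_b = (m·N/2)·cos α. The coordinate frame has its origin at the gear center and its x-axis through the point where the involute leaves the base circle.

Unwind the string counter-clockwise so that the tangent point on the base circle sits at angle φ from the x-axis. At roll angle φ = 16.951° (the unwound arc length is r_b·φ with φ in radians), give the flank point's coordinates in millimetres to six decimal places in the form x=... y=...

x=44.884598 y=0.368284

pitch radius r_p = m·N/2 = 2.491·37/2 = 46.083500
base radius r_b = r_p·cos α = 46.083500·cos 20.933° = 43.041936
roll angle φ = 16.951° = 0.29585076 rad
x = r_b·(cos φ + φ·sin φ) = 43.041936·(0.95655445 + 0.29585076·0.29155376) = 44.884598
y = r_b·(sin φ − φ·cos φ) = 43.041936·(0.29155376 − 0.29585076·0.95655445) = 0.368284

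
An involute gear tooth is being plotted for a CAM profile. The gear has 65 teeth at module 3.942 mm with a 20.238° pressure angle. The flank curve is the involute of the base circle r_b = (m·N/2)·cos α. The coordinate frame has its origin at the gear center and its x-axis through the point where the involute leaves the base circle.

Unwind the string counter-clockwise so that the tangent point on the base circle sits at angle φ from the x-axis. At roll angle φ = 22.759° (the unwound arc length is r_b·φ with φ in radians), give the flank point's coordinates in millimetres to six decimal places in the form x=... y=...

x=129.318085 y=2.471880

pitch radius r_p = m·N/2 = 3.942·65/2 = 128.115000
base radius r_b = r_p·cos α = 128.115000·cos 20.238° = 120.205667
roll angle φ = 22.759° = 0.39721948 rad
x = r_b·(cos φ + φ·sin φ) = 120.205667·(0.92214022 + 0.39721948·0.38685582) = 129.318085
y = r_b·(sin φ − φ·cos φ) = 120.205667·(0.38685582 − 0.39721948·0.92214022) = 2.471880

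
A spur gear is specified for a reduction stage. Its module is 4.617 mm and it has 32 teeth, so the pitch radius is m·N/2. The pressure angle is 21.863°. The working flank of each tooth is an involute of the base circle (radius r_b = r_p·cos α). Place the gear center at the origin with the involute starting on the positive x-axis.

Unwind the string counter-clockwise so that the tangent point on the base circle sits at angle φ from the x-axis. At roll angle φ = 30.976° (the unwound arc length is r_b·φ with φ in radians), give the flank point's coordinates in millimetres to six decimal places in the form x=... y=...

x=77.857919 y=3.506739

pitch radius r_p = m·N/2 = 4.617·32/2 = 73.872000
base radius r_b = r_p·cos α = 73.872000·cos 21.863° = 68.558899
roll angle φ = 30.976° = 0.54063319 rad
x = r_b·(cos φ + φ·sin φ) = 68.558899·(0.85738296 + 0.54063319·0.51467898) = 77.857919
y = r_b·(sin φ − φ·cos φ) = 68.558899·(0.51467898 − 0.54063319·0.85738296) = 3.506739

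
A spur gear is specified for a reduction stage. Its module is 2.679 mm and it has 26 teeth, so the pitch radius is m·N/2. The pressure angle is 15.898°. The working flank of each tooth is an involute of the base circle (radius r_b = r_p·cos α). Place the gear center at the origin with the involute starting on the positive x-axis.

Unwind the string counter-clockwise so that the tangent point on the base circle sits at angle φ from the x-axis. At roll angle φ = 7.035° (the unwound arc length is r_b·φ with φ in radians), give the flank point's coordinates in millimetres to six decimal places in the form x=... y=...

x=33.746429 y=0.020636

pitch radius r_p = m·N/2 = 2.679·26/2 = 34.827000
base radius r_b = r_p·cos α = 34.827000·cos 15.898° = 33.494898
roll angle φ = 7.035° = 0.12278391 rad
x = r_b·(cos φ + φ·sin φ) = 33.494898·(0.99247152 + 0.12278391·0.12247563) = 33.746429
y = r_b·(sin φ − φ·cos φ) = 33.494898·(0.12247563 − 0.12278391·0.99247152) = 0.020636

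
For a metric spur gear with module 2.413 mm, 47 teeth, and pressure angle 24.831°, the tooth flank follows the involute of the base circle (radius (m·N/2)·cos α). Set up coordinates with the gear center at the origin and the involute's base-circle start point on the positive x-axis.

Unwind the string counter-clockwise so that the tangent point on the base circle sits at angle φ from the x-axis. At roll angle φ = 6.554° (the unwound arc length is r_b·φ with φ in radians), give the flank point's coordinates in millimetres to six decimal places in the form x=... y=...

x=51.798691 y=0.025642

pitch radius r_p = m·N/2 = 2.413·47/2 = 56.705500
base radius r_b = r_p·cos α = 56.705500·cos 24.831° = 51.463099
roll angle φ = 6.554° = 0.11438888 rad
x = r_b·(cos φ + φ·sin φ) = 51.463099·(0.99346472 + 0.11438888·0.11413958) = 51.798691
y = r_b·(sin φ − φ·cos φ) = 51.463099·(0.11413958 − 0.11438888·0.99346472) = 0.025642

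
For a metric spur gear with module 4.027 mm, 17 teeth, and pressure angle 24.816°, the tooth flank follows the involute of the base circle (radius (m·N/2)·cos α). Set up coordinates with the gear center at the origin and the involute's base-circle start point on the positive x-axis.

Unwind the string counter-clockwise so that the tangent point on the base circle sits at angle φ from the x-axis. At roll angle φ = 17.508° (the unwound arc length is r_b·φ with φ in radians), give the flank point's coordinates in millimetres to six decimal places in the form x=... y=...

x=32.485587 y=0.292741

pitch radius r_p = m·N/2 = 4.027·17/2 = 34.229500
base radius r_b = r_p·cos α = 34.229500·cos 24.816° = 31.068759
roll angle φ = 17.508° = 0.30557225 rad
x = r_b·(cos φ + φ·sin φ) = 31.068759·(0.95367496 + 0.30557225·0.30083896) = 32.485587
y = r_b·(sin φ − φ·cos φ) = 31.068759·(0.30083896 − 0.30557225·0.95367496) = 0.292741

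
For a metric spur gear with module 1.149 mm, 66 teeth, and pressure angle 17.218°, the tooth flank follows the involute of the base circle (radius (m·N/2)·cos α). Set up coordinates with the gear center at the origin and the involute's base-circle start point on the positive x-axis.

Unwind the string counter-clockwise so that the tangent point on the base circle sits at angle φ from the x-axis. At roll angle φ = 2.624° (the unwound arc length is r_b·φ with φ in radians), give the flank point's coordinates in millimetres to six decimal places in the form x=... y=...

x=36.255727 y=0.001159

pitch radius r_p = m·N/2 = 1.149·66/2 = 37.917000
base radius r_b = r_p·cos α = 37.917000·cos 17.218° = 36.217765
roll angle φ = 2.624° = 0.04579744 rad
x = r_b·(cos φ + φ·sin φ) = 36.217765·(0.99895148 + 0.04579744·0.04578143) = 36.255727
y = r_b·(sin φ − φ·cos φ) = 36.217765·(0.04578143 − 0.04579744·0.99895148) = 0.001159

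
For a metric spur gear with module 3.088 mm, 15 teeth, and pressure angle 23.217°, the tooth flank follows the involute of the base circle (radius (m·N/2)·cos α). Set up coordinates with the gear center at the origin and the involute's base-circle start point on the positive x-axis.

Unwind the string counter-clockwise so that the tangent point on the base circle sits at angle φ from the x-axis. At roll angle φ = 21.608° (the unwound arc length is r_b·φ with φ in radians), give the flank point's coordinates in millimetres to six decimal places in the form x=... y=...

x=22.744690 y=0.375170

pitch radius r_p = m·N/2 = 3.088·15/2 = 23.160000
base radius r_b = r_p·cos α = 23.160000·cos 23.217° = 21.284466
roll angle φ = 21.608° = 0.37713074 rad
x = r_b·(cos φ + φ·sin φ) = 21.284466·(0.92972508 + 0.37713074·0.36825437) = 22.744690
y = r_b·(sin φ − φ·cos φ) = 21.284466·(0.36825437 − 0.37713074·0.92972508) = 0.375170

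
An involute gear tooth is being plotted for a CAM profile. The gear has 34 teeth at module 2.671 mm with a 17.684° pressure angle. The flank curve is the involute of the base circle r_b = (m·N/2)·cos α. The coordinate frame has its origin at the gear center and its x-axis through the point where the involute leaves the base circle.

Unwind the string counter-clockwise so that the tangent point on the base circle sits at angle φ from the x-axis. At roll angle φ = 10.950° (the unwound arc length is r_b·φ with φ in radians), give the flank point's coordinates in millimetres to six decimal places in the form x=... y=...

x=44.044201 y=0.100292

pitch radius r_p = m·N/2 = 2.671·34/2 = 45.407000
base radius r_b = r_p·cos α = 45.407000·cos 17.684° = 43.261353
roll angle φ = 10.950° = 0.19111355 rad
x = r_b·(cos φ + φ·sin φ) = 43.261353·(0.98179332 + 0.19111355·0.18995229) = 44.044201
y = r_b·(sin φ − φ·cos φ) = 43.261353·(0.18995229 − 0.19111355·0.98179332) = 0.100292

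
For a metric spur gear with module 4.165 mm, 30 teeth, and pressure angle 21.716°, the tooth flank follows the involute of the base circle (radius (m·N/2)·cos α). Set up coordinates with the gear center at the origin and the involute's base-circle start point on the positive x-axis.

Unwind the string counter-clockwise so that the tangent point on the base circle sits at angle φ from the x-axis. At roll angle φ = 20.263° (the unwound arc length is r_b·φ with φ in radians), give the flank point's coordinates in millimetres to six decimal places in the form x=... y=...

x=61.558074 y=0.845116

pitch radius r_p = m·N/2 = 4.165·30/2 = 62.475000
base radius r_b = r_p·cos α = 62.475000·cos 21.716° = 58.041104
roll angle φ = 20.263° = 0.35365607 rad
x = r_b·(cos φ + φ·sin φ) = 58.041104·(0.93811278 + 0.35365607·0.34632992) = 61.558074
y = r_b·(sin φ − φ·cos φ) = 58.041104·(0.34632992 − 0.35365607·0.93811278) = 0.845116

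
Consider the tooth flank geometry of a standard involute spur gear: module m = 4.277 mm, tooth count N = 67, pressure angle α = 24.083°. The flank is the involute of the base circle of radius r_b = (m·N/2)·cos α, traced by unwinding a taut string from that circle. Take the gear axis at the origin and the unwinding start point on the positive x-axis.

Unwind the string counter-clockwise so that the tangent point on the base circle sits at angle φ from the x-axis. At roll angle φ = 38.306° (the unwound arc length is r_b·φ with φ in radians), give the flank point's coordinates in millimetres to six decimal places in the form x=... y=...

pitch radius r_p = m·N/2 = 4.277·67/2 = 143.279500
base radius r_b = r_p·cos α = 143.279500·cos 24.083° = 130.807778
roll angle φ = 38.306° = 0.66856582 rad
x = r_b·(cos φ + φ·sin φ) = 130.807778·(0.78471146 + 0.66856582·0.61986121) = 156.855463
y = r_b·(sin φ − φ·cos φ) = 130.807778·(0.61986121 − 0.66856582·0.78471146) = 12.456817

x=156.855463 y=12.456817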